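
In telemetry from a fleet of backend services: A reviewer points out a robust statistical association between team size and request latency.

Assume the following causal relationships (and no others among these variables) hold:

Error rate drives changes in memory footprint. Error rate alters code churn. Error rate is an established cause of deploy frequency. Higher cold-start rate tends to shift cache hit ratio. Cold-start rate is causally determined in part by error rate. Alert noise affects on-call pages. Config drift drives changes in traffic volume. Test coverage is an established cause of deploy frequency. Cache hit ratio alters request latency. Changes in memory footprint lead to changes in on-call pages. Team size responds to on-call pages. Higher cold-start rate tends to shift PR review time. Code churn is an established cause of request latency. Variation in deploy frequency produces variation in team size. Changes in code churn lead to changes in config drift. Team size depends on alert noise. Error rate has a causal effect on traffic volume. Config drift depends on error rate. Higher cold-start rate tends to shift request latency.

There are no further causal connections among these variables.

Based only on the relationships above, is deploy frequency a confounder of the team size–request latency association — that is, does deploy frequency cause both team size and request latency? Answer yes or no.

Deploy frequency has no stated causal path to request latency. A confounder must cause both variables, so deploy frequency does not qualify.

no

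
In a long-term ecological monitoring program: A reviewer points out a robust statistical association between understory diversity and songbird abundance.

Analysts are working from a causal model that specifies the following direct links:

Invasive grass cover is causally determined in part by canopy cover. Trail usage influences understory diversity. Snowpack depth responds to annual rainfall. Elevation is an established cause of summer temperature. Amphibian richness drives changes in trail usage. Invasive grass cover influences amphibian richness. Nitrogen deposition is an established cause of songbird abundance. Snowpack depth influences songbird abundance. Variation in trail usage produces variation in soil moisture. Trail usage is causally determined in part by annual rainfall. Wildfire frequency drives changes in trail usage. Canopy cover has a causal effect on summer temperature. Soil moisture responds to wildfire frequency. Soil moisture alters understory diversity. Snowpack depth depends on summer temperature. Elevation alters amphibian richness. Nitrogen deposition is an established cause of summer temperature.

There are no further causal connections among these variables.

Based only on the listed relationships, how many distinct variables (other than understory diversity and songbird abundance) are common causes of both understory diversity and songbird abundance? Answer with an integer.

3

The common causes are: annual rainfall (to understory diversity via annual rainfall → trail usage → understory diversity; to songbird abundance via annual rainfall → snowpack depth → songbird abundance); canopy cover (to understory diversity via canopy cover → invasive grass cover → amphibian richness → trail usage → understory diversity; to songbird abundance via canopy cover → summer temperature → snowpack depth → songbird abundance); elevation (to understory diversity via elevation → amphibian richness → trail usage → understory diversity; to songbird abundance via elevation → summer temperature → snowpack depth → songbird abundance).
Every other variable lacks a causal path to at least one of understory diversity and songbird abundance.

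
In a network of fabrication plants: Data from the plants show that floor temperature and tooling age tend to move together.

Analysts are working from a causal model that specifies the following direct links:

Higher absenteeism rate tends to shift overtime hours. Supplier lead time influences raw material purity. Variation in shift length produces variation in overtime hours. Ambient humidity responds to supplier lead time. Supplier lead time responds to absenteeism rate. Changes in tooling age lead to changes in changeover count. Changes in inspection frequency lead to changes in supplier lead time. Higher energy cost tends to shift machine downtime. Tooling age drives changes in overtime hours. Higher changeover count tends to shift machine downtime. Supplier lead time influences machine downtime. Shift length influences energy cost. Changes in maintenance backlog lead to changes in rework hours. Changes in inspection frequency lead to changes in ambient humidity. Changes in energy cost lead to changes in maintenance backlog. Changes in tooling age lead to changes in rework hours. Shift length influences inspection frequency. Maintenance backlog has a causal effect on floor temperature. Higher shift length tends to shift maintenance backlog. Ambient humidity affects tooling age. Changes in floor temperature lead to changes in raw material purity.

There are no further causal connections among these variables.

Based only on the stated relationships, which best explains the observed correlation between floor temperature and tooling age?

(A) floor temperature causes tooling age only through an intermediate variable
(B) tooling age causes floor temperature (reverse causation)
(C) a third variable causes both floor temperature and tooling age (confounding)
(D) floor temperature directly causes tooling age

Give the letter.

Shift length causes floor temperature (shift length → maintenance backlog → floor temperature) and tooling age (shift length → inspection frequency → ambient humidity → tooling age) — a common cause creating the correlation.
There is no stated path from floor temperature to tooling age or from tooling age to floor temperature, so neither direct nor reverse causation applies.

C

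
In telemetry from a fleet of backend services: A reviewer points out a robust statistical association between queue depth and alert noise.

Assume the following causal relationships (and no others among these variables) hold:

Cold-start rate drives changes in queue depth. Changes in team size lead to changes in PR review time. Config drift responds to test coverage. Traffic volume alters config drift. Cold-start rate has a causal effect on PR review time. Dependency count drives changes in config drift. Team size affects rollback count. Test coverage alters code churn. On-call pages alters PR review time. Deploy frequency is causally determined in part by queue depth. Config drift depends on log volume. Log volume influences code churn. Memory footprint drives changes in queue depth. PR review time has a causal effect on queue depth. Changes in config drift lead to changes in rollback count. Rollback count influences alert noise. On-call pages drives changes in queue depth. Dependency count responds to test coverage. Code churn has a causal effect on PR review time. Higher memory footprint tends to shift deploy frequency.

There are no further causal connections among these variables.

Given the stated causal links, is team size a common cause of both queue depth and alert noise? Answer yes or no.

yes

Team size has a causal path to queue depth (team size → PR review time → queue depth) and to alert noise (team size → rollback count → alert noise), so it is a common cause of both — a confounder.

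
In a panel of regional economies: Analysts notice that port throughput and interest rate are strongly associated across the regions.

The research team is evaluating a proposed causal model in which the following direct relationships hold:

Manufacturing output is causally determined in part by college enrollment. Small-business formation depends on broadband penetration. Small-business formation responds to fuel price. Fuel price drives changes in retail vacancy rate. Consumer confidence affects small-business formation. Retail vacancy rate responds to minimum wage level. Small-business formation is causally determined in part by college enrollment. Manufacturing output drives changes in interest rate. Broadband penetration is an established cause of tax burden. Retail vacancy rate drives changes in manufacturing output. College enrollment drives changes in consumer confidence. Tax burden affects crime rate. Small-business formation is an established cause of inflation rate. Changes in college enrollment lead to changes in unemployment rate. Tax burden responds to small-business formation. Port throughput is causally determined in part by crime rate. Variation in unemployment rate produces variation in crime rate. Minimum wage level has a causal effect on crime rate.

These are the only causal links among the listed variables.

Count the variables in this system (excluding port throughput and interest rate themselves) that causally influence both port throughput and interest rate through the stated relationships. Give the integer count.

The common causes are: college enrollment (to port throughput via college enrollment → unemployment rate → crime rate → port throughput; to interest rate via college enrollment → manufacturing output → interest rate); fuel price (to port throughput via fuel price → small-business formation → tax burden → crime rate → port throughput; to interest rate via fuel price → retail vacancy rate → manufacturing output → interest rate); minimum wage level (to port throughput via minimum wage level → crime rate → port throughput; to interest rate via minimum wage level → retail vacancy rate → manufacturing output → interest rate).
Every other variable lacks a causal path to at least one of port throughput and interest rate.

3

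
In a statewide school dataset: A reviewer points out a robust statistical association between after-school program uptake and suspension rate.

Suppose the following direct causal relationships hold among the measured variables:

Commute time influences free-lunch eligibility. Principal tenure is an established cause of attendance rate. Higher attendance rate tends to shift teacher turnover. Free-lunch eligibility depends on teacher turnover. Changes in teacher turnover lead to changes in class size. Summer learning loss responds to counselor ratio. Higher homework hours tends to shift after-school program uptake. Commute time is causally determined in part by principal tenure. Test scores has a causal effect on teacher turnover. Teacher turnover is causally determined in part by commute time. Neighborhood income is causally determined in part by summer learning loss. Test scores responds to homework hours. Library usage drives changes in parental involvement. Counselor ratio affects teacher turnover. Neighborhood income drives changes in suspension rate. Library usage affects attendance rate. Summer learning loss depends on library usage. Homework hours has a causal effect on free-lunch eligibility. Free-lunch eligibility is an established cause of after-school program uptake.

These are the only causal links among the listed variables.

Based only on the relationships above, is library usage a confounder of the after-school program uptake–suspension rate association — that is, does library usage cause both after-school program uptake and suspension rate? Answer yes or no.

yes

Library usage has a causal path to after-school program uptake (library usage → attendance rate → teacher turnover → free-lunch eligibility → after-school program uptake) and to suspension rate (library usage → summer learning loss → neighborhood income → suspension rate), so it is a common cause of both — a confounder.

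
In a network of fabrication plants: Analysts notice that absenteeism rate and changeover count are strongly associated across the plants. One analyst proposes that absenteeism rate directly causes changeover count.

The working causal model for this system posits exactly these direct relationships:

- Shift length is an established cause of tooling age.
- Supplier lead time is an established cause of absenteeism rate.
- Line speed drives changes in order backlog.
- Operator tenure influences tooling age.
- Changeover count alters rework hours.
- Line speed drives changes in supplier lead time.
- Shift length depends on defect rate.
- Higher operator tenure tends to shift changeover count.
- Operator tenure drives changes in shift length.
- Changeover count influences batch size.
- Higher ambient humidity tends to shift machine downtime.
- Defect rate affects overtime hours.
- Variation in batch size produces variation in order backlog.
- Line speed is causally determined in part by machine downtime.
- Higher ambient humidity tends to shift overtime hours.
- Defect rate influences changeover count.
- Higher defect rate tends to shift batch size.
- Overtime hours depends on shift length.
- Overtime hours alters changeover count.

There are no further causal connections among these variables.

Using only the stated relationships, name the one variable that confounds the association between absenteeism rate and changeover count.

Ambient humidity has a causal path to absenteeism rate (ambient humidity → machine downtime → line speed → supplier lead time → absenteeism rate) and a separate causal path to changeover count (ambient humidity → overtime hours → changeover count), so it is a common cause of both.
No stated relationship gives absenteeism rate a causal route to changeover count, so the correlation is explained by the shared upstream cause rather than a direct effect.

ambient humidity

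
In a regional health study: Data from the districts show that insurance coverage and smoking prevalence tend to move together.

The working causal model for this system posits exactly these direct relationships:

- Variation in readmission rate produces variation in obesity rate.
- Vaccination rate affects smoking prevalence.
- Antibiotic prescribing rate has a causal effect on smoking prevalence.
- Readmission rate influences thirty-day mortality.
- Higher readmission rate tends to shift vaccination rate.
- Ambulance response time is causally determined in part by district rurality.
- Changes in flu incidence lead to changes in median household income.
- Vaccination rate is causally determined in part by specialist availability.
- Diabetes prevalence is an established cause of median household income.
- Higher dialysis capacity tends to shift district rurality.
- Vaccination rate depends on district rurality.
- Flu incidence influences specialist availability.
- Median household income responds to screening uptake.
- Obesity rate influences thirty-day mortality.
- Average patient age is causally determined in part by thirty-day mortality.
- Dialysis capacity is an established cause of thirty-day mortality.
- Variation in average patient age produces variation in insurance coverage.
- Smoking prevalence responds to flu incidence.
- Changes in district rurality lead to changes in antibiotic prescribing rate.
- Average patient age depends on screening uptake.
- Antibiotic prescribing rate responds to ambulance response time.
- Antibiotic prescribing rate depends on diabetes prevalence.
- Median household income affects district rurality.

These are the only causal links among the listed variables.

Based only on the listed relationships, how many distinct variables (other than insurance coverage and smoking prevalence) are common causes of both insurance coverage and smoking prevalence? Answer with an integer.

The common causes are: dialysis capacity (to insurance coverage via dialysis capacity → thirty-day mortality → average patient age → insurance coverage; to smoking prevalence via dialysis capacity → district rurality → vaccination rate → smoking prevalence); readmission rate (to insurance coverage via readmission rate → thirty-day mortality → average patient age → insurance coverage; to smoking prevalence via readmission rate → vaccination rate → smoking prevalence); screening uptake (to insurance coverage via screening uptake → average patient age → insurance coverage; to smoking prevalence via screening uptake → median household income → district rurality → vaccination rate → smoking prevalence).
Every other variable lacks a causal path to at least one of insurance coverage and smoking prevalence.

3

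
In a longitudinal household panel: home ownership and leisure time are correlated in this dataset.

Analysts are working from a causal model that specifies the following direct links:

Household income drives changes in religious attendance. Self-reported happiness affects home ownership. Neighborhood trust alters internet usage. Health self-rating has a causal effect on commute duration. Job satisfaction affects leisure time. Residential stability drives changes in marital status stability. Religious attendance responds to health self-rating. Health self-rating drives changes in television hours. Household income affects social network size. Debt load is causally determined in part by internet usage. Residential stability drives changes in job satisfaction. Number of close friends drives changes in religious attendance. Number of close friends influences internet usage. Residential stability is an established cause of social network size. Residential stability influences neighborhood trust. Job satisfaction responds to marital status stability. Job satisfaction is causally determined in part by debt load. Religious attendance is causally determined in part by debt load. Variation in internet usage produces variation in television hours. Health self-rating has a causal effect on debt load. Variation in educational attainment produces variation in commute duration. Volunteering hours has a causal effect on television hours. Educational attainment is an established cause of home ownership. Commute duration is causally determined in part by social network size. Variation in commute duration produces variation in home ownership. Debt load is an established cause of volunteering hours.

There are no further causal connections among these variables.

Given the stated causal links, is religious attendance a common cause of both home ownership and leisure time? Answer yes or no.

Religious attendance has no stated causal path to either home ownership or leisure time. A confounder must cause both variables, so religious attendance does not qualify.

no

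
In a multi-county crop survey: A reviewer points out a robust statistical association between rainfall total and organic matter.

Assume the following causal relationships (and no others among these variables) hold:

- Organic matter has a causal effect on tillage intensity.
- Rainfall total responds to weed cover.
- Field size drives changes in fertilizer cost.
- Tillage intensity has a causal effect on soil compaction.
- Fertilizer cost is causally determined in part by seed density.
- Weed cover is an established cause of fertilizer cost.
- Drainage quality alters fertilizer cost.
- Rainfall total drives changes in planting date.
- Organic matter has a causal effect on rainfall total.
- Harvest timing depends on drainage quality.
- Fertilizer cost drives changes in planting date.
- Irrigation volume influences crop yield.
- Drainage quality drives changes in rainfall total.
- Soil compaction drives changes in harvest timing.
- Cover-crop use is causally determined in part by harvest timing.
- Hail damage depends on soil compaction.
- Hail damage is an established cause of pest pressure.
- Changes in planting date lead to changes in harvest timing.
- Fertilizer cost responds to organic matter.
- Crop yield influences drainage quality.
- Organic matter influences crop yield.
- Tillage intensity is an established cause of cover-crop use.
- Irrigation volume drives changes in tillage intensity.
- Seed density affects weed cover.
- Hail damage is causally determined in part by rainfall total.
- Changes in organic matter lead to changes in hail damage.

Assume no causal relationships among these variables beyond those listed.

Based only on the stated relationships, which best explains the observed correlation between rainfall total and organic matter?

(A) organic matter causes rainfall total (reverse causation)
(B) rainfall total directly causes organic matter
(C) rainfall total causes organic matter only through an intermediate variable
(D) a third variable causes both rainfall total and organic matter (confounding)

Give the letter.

A

The stated link runs organic matter → rainfall total; rainfall total has no causal path to organic matter. No variable causes both, so confounding is ruled out. The correlation reflects reverse causation.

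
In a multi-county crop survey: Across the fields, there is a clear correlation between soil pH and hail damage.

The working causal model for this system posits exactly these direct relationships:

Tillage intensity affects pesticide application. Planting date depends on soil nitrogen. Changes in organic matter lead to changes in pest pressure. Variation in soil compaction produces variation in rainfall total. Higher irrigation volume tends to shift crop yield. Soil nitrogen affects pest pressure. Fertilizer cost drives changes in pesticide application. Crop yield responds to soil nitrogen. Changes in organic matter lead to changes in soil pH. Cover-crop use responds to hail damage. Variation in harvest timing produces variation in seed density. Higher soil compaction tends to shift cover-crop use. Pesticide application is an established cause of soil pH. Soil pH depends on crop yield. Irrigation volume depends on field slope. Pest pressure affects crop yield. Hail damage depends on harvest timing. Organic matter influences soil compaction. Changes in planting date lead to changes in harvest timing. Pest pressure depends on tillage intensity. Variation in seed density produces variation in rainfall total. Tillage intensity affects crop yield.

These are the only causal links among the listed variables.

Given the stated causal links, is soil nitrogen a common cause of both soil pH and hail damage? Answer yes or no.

yes

Soil nitrogen has a causal path to soil pH (soil nitrogen → crop yield → soil pH) and to hail damage (soil nitrogen → planting date → harvest timing → hail damage), so it is a common cause of both — a confounder.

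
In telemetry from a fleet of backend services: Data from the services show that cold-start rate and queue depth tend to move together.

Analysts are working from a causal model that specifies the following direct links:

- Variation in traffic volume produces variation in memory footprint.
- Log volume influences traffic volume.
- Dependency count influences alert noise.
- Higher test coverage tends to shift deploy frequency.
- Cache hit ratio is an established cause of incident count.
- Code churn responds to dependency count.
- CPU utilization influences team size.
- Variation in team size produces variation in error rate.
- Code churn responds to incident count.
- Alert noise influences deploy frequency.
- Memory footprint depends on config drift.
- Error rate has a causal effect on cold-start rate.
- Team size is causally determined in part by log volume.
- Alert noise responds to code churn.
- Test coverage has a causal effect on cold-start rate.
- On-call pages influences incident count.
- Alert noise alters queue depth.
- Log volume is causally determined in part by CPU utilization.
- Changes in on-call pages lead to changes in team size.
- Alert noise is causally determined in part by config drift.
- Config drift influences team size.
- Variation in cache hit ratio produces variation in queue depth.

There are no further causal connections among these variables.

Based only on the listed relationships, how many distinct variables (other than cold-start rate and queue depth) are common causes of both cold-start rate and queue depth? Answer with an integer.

2

The common causes are: config drift (to cold-start rate via config drift → team size → error rate → cold-start rate; to queue depth via config drift → alert noise → queue depth); on-call pages (to cold-start rate via on-call pages → team size → error rate → cold-start rate; to queue depth via on-call pages → incident count → code churn → alert noise → queue depth).
Every other variable lacks a causal path to at least one of cold-start rate and queue depth.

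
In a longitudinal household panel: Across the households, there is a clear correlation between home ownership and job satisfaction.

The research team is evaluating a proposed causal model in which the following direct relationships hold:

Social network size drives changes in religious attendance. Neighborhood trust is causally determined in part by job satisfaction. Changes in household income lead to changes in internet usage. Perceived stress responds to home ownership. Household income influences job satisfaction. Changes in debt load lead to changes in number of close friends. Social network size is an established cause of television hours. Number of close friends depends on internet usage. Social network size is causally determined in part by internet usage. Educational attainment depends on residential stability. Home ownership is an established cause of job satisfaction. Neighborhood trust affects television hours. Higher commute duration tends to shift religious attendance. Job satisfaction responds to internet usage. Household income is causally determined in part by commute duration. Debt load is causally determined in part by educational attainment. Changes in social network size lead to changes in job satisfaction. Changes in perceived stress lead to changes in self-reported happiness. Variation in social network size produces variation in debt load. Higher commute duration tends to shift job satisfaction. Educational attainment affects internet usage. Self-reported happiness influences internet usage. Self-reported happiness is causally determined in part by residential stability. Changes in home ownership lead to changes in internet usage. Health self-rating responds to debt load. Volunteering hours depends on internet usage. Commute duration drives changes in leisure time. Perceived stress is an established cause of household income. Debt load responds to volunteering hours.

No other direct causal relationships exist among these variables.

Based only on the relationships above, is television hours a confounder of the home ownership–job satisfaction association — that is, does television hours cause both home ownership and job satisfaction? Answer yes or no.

Television hours has no stated causal path to either home ownership or job satisfaction. A confounder must cause both variables, so television hours does not qualify.

no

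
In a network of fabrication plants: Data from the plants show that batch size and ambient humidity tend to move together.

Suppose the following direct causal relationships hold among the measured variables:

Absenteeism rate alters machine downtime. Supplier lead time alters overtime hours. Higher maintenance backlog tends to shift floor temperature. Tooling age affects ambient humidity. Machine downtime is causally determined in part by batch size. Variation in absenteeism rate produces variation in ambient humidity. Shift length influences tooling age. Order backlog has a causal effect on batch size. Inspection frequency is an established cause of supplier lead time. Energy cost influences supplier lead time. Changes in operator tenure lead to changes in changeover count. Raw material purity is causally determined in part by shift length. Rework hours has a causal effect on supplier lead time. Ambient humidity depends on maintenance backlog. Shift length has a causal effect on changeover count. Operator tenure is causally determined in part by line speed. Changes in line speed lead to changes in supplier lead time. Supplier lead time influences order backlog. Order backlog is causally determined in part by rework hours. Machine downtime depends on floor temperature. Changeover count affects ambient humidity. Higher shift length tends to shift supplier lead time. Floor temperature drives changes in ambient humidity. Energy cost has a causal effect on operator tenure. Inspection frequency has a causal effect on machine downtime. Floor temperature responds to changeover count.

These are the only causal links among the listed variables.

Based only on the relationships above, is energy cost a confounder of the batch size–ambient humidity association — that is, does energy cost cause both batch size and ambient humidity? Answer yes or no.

yes

Energy cost has a causal path to batch size (energy cost → supplier lead time → order backlog → batch size) and to ambient humidity (energy cost → operator tenure → changeover count → ambient humidity), so it is a common cause of both — a confounder.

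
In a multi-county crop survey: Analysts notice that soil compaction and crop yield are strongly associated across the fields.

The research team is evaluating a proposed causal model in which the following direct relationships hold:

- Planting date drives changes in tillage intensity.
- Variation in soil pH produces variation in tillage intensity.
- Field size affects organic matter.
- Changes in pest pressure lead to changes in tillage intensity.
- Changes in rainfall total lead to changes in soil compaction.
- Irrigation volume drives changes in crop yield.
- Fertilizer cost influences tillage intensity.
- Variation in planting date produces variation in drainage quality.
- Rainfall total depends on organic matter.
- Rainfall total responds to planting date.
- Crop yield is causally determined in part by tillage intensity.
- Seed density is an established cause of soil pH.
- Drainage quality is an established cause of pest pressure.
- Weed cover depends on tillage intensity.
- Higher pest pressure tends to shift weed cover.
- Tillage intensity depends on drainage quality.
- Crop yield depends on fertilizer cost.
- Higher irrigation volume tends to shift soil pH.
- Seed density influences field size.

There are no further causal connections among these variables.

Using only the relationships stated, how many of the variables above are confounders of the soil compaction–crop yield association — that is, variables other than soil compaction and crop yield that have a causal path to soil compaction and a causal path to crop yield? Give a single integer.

The common causes are: planting date (to soil compaction via planting date → rainfall total → soil compaction; to crop yield via planting date → tillage intensity → crop yield); seed density (to soil compaction via seed density → field size → organic matter → rainfall total → soil compaction; to crop yield via seed density → soil pH → tillage intensity → crop yield).
Every other variable lacks a causal path to at least one of soil compaction and crop yield.

2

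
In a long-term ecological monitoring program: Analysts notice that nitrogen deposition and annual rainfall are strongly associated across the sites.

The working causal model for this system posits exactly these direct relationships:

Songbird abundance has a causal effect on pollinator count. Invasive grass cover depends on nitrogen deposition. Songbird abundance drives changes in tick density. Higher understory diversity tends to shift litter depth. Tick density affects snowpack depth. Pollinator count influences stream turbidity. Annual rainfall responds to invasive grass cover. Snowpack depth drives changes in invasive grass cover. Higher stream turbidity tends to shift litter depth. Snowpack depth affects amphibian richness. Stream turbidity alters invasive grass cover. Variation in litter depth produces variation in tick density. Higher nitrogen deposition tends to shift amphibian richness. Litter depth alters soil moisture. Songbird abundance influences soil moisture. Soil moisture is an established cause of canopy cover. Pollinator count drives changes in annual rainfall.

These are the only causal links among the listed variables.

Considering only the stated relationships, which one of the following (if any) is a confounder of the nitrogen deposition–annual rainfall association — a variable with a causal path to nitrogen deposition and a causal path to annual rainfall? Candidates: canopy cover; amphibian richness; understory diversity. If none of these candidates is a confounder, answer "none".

None of the listed candidates has causal paths to both nitrogen deposition and annual rainfall in the stated relationships, so none is a common cause.

none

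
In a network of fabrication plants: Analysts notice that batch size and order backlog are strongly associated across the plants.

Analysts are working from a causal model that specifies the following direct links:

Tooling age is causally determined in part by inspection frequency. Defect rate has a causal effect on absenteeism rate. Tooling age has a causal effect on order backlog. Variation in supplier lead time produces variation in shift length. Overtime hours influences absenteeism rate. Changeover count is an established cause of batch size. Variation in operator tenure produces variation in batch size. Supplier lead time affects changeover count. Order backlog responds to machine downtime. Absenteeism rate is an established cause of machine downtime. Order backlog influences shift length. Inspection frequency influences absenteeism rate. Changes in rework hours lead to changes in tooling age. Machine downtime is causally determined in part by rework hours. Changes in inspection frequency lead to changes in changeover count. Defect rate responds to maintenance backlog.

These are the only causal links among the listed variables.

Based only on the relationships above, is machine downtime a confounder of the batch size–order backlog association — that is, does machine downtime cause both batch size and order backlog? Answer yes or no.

Machine downtime has no stated causal path to batch size. A confounder must cause both variables, so machine downtime does not qualify.

no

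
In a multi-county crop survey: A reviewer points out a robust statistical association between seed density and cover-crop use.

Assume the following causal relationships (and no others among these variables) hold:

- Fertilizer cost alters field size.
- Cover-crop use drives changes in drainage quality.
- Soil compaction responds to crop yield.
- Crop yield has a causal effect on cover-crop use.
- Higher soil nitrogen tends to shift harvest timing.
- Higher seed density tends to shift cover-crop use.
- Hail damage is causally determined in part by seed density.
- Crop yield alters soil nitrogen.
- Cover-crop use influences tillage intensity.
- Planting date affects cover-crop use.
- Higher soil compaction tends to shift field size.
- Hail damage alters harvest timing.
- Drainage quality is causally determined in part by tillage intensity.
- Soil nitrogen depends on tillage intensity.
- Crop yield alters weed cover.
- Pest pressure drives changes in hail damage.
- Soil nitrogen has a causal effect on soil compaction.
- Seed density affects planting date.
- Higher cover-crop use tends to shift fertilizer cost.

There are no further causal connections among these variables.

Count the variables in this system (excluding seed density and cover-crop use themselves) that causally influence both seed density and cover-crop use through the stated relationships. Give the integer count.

0

No listed variable has a causal path to both seed density and cover-crop use, so there are no common causes.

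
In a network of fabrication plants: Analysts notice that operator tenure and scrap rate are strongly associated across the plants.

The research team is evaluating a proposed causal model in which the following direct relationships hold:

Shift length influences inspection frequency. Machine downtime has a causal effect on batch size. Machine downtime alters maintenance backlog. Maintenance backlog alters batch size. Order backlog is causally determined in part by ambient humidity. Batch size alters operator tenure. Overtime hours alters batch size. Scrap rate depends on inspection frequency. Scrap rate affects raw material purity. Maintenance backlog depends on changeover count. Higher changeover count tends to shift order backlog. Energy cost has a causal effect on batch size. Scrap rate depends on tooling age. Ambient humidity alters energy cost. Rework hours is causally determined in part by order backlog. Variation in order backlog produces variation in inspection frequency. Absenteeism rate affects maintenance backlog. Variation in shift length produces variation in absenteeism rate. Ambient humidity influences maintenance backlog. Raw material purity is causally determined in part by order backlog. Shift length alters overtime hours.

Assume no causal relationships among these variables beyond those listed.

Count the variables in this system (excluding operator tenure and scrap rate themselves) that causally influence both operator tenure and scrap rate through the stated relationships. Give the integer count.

3

The common causes are: ambient humidity (to operator tenure via ambient humidity → maintenance backlog → batch size → operator tenure; to scrap rate via ambient humidity → order backlog → inspection frequency → scrap rate); changeover count (to operator tenure via changeover count → maintenance backlog → batch size → operator tenure; to scrap rate via changeover count → order backlog → inspection frequency → scrap rate); shift length (to operator tenure via shift length → overtime hours → batch size → operator tenure; to scrap rate via shift length → inspection frequency → scrap rate).
Every other variable lacks a causal path to at least one of operator tenure and scrap rate.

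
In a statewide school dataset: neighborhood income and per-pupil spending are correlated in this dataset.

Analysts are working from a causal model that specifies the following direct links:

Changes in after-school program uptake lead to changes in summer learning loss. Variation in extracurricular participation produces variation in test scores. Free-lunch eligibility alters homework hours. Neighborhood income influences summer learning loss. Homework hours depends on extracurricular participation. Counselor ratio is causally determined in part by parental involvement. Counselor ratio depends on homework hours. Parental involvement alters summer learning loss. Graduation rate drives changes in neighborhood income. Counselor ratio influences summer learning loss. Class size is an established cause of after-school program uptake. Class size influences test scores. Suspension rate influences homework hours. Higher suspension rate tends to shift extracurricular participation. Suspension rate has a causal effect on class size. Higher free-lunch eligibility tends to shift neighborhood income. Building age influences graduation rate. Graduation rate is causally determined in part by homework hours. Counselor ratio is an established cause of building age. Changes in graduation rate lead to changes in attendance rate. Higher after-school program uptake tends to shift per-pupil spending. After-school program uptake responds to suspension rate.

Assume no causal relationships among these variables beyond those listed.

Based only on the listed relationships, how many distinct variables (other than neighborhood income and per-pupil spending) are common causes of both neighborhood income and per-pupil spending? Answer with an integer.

The common causes are: suspension rate (to neighborhood income via suspension rate → homework hours → graduation rate → neighborhood income; to per-pupil spending via suspension rate → after-school program uptake → per-pupil spending).
Every other variable lacks a causal path to at least one of neighborhood income and per-pupil spending.

1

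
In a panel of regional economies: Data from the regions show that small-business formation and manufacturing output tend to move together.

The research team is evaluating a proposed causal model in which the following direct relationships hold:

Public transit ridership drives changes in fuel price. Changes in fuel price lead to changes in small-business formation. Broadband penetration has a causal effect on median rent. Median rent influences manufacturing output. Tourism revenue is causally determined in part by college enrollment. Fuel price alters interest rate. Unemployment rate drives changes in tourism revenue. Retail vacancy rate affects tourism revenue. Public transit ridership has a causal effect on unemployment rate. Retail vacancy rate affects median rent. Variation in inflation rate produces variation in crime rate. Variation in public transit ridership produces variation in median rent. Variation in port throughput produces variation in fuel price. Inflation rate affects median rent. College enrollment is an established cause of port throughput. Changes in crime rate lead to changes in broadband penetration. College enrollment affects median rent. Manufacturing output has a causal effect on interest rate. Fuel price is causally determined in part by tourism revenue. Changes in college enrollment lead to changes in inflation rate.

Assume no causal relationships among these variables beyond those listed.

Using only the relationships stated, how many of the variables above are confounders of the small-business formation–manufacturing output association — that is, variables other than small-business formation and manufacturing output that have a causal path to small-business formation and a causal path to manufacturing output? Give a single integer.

The common causes are: college enrollment (to small-business formation via college enrollment → tourism revenue → fuel price → small-business formation; to manufacturing output via college enrollment → median rent → manufacturing output); public transit ridership (to small-business formation via public transit ridership → fuel price → small-business formation; to manufacturing output via public transit ridership → median rent → manufacturing output); retail vacancy rate (to small-business formation via retail vacancy rate → tourism revenue → fuel price → small-business formation; to manufacturing output via retail vacancy rate → median rent → manufacturing output).
Every other variable lacks a causal path to at least one of small-business formation and manufacturing output.

3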